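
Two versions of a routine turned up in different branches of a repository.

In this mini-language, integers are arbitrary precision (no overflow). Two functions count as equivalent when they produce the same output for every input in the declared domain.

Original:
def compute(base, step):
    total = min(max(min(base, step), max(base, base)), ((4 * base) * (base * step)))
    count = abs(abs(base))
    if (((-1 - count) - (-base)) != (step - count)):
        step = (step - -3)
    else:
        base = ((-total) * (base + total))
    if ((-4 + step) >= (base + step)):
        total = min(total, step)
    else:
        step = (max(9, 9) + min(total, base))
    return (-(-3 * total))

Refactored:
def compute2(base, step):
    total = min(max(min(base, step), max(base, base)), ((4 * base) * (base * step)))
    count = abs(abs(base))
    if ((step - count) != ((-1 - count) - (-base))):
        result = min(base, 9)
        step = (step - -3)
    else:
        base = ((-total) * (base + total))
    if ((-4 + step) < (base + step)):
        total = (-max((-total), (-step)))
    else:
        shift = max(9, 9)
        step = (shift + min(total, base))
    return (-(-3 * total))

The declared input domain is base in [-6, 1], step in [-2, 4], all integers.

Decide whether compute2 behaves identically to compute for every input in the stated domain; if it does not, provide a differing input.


Run the pair on base=0, step=-1.
compute: total=0, then count=0, then (((-1 - count) - (-base)) != (step - count)) is false, then base=0, then ((-4 + step) >= (base + step)) is false, then step=9, then returns 0
compute2: total=0, then count=0, then ((step - count) != ((-1 - count) - (-base))) is false, then base=0, then ((-4 + step) < (base + step)) is true, then total=-1, then returns -3
0 vs -3 — the two versions disagree here.
verdict: not equivalent; witness: base=0, step=-1


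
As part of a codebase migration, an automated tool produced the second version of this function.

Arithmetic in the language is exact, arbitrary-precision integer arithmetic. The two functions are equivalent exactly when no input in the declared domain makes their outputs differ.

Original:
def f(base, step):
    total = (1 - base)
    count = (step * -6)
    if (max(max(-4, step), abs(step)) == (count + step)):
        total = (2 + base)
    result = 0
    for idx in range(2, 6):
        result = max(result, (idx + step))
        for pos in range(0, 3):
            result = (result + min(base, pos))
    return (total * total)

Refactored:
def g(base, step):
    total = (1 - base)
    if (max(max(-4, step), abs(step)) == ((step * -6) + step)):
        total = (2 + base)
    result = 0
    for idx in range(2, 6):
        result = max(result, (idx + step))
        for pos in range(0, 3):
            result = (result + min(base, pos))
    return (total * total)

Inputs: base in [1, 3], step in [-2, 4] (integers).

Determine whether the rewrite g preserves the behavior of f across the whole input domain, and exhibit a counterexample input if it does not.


The two are interchangeable: statement counts differ, local variable names differ, and every declared input agrees.
One worked example (base=1, step=0) — f: total = 0; count = 0; (max(max(-4, step), abs(step)) == (count + step)) -> true; total = 3; result = 0; [idx=2]; result = 2; [pos=0]; result = 2; [pos=1]; result = 3; [pos=2]; result = 4; [idx=3]; result = 4; [pos=0]; result = 4; [pos=1]; result = 5; [pos=2]; result = 6; [idx=4]; result = 6; [pos=0]; result = 6; [pos=1]; result = 7; [pos=2]; result = 8; [idx=5]; result = 8; [pos=0]; result = 8; [pos=1]; result = 9; [pos=2]; result = 10; return 9; g: total = 0; (max(max(-4, step), abs(step)) == ((step * -6) + step)) -> true; total = 3; result = 0; [idx=2]; result = 2; [pos=0]; result = 2; [pos=1]; result = 3; [pos=2]; result = 4; [idx=3]; result = 4; [pos=0]; result = 4; [pos=1]; result = 5; [pos=2]; result = 6; [idx=4]; result = 6; [pos=0]; result = 6; [pos=1]; result = 7; [pos=2]; result = 8; [idx=5]; result = 8; [pos=0]; result = 8; [pos=1]; result = 9; [pos=2]; result = 10; return 9; agreement on 9.
Every one of the 21 inputs gives matching results.
verdict: equivalent


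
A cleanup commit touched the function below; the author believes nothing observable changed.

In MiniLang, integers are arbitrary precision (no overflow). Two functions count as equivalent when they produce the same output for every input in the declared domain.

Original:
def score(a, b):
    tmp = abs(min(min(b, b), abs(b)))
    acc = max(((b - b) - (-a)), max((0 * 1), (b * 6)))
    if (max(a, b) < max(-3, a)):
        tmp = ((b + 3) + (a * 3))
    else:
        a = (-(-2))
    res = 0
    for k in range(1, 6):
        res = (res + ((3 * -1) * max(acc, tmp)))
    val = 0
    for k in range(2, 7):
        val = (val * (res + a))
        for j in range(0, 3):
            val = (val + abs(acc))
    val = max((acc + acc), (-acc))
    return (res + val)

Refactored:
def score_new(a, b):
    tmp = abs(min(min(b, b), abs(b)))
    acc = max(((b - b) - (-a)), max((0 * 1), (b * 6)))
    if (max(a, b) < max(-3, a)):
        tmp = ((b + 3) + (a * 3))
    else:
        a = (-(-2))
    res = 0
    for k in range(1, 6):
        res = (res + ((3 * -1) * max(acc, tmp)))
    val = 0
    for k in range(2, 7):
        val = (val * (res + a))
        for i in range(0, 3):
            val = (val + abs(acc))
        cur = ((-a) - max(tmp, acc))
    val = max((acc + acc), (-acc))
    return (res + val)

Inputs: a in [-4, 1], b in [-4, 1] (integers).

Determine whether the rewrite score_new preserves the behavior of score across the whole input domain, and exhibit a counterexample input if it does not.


Reading the diff, among the changes: min/max/abs usage differs, plus local variable names differ, plus arithmetic usage differs, plus statement counts differ.
Tracing a=0, b=0: score: tmp=0, then acc=0, then (max(a, b) < max(-3, a)) is false, then a=2, then res=0, then (k=1), then res=0, then (k=2), then res=0, then (k=3), then res=0, then (k=4), then res=0, then (k=5), then res=0, then val=0, then (k=2), then val=0, then (j=0), then val=0, then (j=1), then val=0, then (j=2), then val=0, then (k=3), then val=0, then (j=0), then val=0, then (j=1), then val=0, then (j=2), then val=0, then (k=4), then val=0, then (j=0), then val=0, then (j=1), then val=0, then (j=2), then val=0, then (k=5), then val=0, then (j=0), then val=0, then (j=1), then val=0, then (j=2), then val=0, then (k=6), then val=0, then (j=0), then val=0, then (j=1), then val=0, then (j=2), then val=0, then val=0, then returns 0 | score_new: tmp=0, then acc=0, then (max(a, b) < max(-3, a)) is false, then a=2, then res=0, then (k=1), then res=0, then (k=2), then res=0, then (k=3), then res=0, then (k=4), then res=0, then (k=5), then res=0, then val=0, then (k=2), then val=0, then (i=0), then val=0, then (i=1), then val=0, then (i=2), then val=0, then cur=-2, then (k=3), then val=0, then (i=0), then val=0, then (i=1), then val=0, then (i=2), then val=0, then cur=-2, then (k=4), then val=0, then (i=0), then val=0, then (i=1), then val=0, then (i=2), then val=0, then cur=-2, then (k=5), then val=0, then (i=0), then val=0, then (i=1), then val=0, then (i=2), then val=0, then cur=-2, then (k=6), then val=0, then (i=0), then val=0, then (i=1), then val=0, then (i=2), then val=0, then cur=-2, then val=0, then returns 0 — matching result 0.
Across all 36 domain points the two functions coincide.
verdict: equivalent


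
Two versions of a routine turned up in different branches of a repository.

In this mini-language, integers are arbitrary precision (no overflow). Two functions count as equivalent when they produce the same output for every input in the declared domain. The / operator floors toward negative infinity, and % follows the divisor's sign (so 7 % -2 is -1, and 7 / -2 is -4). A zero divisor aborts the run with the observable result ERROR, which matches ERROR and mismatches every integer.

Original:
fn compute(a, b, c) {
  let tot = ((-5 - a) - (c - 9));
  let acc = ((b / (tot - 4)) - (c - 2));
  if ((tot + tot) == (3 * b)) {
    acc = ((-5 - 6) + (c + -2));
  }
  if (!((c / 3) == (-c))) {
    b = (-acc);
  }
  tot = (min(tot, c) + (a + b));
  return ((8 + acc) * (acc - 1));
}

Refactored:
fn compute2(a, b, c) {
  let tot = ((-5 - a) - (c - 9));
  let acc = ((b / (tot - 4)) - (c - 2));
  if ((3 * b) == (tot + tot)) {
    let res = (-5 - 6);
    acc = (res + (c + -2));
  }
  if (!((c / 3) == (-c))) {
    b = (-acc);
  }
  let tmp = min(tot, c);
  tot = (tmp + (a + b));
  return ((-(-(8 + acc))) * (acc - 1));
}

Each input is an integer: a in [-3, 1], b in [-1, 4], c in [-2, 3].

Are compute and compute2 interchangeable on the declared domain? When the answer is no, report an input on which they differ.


Reading the diff, among the changes: local variable names differ, and statement counts differ.
One worked example (a=-2, b=2, c=2) — compute: tot = 4; division by zero -> ERROR; compute2: tot = 4; division by zero -> ERROR; agreement on ERROR.
Across all 180 domain points the two functions coincide.
verdict: equivalent


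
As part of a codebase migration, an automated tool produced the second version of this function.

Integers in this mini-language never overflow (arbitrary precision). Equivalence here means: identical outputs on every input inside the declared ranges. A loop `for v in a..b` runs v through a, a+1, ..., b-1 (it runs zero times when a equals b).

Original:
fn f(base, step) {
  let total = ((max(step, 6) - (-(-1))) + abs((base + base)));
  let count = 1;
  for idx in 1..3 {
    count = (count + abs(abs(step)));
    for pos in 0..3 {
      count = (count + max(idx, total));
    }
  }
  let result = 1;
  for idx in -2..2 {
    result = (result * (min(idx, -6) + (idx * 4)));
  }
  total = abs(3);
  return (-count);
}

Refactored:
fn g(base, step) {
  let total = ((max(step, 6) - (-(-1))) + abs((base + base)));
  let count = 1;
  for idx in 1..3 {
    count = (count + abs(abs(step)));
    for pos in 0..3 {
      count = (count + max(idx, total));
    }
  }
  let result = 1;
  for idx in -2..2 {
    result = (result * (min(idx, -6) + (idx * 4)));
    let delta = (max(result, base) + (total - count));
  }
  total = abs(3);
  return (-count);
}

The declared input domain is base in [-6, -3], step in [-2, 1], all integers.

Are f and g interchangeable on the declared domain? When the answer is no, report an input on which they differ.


The two versions differ — the changes include local variable names differ, and min/max/abs usage differs, and arithmetic usage differs, and statement counts differ.
Tracing base=-4, step=0: f: total = 13; count = 1; [idx=1]; count = 1; [pos=0]; count = 14; [pos=1]; count = 27; [pos=2]; count = 40; [idx=2]; count = 40; [pos=0]; count = 53; [pos=1]; count = 66; [pos=2]; count = 79; result = 1; [idx=-2]; result = -14; [idx=-1]; result = 140; [idx=0]; result = -840; [idx=1]; result = 1680; total = 3; return -79 | g: total = 13; count = 1; [idx=1]; count = 1; [pos=0]; count = 14; [pos=1]; count = 27; [pos=2]; count = 40; [idx=2]; count = 40; [pos=0]; count = 53; [pos=1]; count = 66; [pos=2]; count = 79; result = 1; [idx=-2]; result = -14; delta = -70; [idx=-1]; result = 140; delta = 74; [idx=0]; result = -840; delta = -70; [idx=1]; result = 1680; delta = 1614; total = 3; return -79 — matching result -79.
Across all 16 domain points the two functions coincide.
verdict: equivalent


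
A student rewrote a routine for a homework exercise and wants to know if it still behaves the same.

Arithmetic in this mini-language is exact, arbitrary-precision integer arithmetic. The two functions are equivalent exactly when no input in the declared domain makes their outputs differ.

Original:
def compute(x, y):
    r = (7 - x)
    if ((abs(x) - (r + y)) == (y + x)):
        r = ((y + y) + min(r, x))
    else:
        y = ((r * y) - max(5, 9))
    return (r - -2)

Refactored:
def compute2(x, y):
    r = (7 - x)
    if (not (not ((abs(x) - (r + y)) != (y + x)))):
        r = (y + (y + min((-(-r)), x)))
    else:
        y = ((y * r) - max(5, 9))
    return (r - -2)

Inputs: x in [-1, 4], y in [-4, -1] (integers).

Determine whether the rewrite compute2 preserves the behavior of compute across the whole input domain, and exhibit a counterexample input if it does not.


These are not equivalent — on x=-1, y=-4 the outputs split (10 vs -7).
compute: r becomes 8; next ((abs(x) - (r + y)) == (y + x)) evaluates to false; next y becomes -41; next final value 10
compute2: r becomes 8; next (not (not ((abs(x) - (r + y)) != (y + x)))) evaluates to true; next r becomes -9; next final value -7
verdict: not equivalent; witness: x=-1, y=-4


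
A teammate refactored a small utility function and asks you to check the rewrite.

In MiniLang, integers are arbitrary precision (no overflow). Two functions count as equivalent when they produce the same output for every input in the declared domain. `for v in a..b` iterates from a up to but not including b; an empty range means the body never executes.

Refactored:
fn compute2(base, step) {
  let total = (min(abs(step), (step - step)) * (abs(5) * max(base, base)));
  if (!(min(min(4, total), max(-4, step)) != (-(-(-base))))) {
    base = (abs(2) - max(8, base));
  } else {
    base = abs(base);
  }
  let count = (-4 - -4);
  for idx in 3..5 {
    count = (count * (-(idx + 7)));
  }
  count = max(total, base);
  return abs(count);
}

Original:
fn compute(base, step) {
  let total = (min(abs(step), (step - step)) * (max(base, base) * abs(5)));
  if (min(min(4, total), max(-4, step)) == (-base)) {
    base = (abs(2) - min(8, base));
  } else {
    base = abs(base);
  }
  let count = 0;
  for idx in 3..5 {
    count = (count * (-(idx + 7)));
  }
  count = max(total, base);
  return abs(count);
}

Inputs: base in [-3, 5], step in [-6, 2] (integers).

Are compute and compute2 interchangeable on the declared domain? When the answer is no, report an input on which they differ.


Run the pair on base=0, step=0.
compute: total := 0 | (min(min(4, total), max(-4, step)) == (-base)): true | base := 2 | count := 0 | iter idx=3: | count := 0 | iter idx=4: | count := 0 | count := 2 | result 2
compute2: total := 0 | (!(min(min(4, total), max(-4, step)) != (-(-(-base))))): true | base := -6 | count := 0 | iter idx=3: | count := 0 | iter idx=4: | count := 0 | count := 0 | result 0
2 and 0 differ, so these are not the same function on this domain.
verdict: not equivalent; witness: base=0, step=0


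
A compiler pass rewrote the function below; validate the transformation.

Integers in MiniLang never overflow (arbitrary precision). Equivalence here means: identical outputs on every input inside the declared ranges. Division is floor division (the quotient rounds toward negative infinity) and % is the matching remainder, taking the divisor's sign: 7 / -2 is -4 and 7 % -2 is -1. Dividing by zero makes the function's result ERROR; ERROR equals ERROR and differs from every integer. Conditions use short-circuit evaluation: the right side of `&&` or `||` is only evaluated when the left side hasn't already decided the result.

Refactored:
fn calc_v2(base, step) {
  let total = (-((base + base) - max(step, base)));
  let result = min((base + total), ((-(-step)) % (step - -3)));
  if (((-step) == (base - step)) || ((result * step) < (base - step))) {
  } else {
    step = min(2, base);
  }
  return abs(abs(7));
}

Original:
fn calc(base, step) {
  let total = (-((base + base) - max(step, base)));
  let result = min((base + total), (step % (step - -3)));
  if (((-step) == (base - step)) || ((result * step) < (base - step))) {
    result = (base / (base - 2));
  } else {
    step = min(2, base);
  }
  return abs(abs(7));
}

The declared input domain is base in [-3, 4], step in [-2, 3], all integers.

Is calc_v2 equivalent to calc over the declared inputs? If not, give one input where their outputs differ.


Try base=2, step=-2.
calc: total=-2, then result=0, then (((-step) == (base - step)) || ((result * step) < (base - step))) is true, then a zero divisor aborts: ERROR
calc_v2: total=-2, then result=0, then (((-step) == (base - step)) || ((result * step) < (base - step))) is true, then returns 7
ERROR against 7: the behavior changed.
verdict: not equivalent; witness: base=2, step=-2


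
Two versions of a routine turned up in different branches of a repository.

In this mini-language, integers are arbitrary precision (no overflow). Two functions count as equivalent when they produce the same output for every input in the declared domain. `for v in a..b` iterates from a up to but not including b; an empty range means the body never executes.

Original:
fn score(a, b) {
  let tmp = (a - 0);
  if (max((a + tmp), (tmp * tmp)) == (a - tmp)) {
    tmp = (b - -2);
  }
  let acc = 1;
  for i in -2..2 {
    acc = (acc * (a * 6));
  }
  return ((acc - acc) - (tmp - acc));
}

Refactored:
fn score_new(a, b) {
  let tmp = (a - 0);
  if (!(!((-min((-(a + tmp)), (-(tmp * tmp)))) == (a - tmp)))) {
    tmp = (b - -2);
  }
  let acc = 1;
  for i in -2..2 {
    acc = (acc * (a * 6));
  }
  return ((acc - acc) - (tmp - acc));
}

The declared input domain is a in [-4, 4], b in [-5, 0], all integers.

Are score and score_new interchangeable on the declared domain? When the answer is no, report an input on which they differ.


The two versions differ — the changes include min/max/abs usage differs, boolean connective usage differs.
Spot check at a=-4, b=-2 — score: tmp = -4; (max((a + tmp), (tmp * tmp)) == (a - tmp)) -> false; acc = 1; [i=-2]; acc = -24; [i=-1]; acc = 576; [i=0]; acc = -13824; [i=1]; acc = 331776; return 331780. score_new: tmp = -4; (!(!((-min((-(a + tmp)), (-(tmp * tmp)))) == (a - tmp)))) -> false; acc = 1; [i=-2]; acc = -24; [i=-1]; acc = 576; [i=0]; acc = -13824; [i=1]; acc = 331776; return 331780. Both give 331780.
Across all 54 domain points the two functions coincide.
verdict: equivalent


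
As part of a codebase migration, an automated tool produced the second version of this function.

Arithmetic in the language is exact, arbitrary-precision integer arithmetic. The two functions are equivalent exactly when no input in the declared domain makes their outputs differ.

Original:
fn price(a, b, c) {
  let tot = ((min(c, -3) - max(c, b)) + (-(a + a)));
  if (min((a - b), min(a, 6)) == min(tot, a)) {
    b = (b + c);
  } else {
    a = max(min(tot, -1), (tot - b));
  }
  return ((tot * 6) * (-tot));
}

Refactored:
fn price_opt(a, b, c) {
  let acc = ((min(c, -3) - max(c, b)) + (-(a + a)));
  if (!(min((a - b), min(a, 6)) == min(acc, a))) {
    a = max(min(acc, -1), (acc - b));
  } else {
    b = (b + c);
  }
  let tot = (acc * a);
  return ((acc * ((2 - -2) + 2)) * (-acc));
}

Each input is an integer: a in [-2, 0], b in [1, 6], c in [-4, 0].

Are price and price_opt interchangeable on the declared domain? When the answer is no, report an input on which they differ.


The two are interchangeable: statement counts differ; also local variable names differ; also arithmetic usage differs; also constant usage differs; also boolean connective usage differs, and every declared input agrees.
As a probe, take a=0, b=3, c=-3: price runs tot = -6; (min((a - b), min(a, 6)) == min(tot, a)) -> false; a = -6; return -216; price_opt runs acc = -6; (!(min((a - b), min(a, 6)) == min(acc, a))) -> true; a = -6; tot = 36; return -216; both end at -216.
Checked all 90 inputs in the declared domain: the outputs agree on every one.
verdict: equivalent


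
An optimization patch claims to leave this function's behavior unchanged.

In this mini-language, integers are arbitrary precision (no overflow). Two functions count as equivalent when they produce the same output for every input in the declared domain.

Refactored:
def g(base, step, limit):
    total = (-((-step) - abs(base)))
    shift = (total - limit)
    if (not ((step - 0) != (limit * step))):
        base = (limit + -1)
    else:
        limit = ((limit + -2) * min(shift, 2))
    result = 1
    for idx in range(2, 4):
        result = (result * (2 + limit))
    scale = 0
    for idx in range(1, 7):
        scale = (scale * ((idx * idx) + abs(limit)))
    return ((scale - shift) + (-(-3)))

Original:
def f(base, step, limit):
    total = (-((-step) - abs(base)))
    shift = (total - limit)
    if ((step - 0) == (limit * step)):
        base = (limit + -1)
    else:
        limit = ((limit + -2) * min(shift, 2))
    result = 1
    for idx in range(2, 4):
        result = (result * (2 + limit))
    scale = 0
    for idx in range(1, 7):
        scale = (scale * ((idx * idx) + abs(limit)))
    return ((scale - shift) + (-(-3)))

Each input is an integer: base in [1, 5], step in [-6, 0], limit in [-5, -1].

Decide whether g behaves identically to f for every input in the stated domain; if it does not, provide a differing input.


The two versions differ — the changes include boolean connective usage differs, comparison usage differs.
Spot check at base=2, step=-3, limit=-5 — f: total becomes -1; next shift becomes 4; next ((step - 0) == (limit * step)) evaluates to false; next limit becomes -14; next result becomes 1; next at idx=2:; next result becomes -12; next at idx=3:; next result becomes 144; next scale becomes 0; next at idx=1:; next scale becomes 0; next at idx=2:; next scale becomes 0; next at idx=3:; next scale becomes 0; next at idx=4:; next scale becomes 0; next at idx=5:; next scale becomes 0; next at idx=6:; next scale becomes 0; next final value -1. g: total becomes -1; next shift becomes 4; next (not ((step - 0) != (limit * step))) evaluates to false; next limit becomes -14; next result becomes 1; next at idx=2:; next result becomes -12; next at idx=3:; next result becomes 144; next scale becomes 0; next at idx=1:; next scale becomes 0; next at idx=2:; next scale becomes 0; next at idx=3:; next scale becomes 0; next at idx=4:; next scale becomes 0; next at idx=5:; next scale becomes 0; next at idx=6:; next scale becomes 0; next final value -1. Both give -1.
Across all 175 domain points the two functions coincide.
verdict: equivalent


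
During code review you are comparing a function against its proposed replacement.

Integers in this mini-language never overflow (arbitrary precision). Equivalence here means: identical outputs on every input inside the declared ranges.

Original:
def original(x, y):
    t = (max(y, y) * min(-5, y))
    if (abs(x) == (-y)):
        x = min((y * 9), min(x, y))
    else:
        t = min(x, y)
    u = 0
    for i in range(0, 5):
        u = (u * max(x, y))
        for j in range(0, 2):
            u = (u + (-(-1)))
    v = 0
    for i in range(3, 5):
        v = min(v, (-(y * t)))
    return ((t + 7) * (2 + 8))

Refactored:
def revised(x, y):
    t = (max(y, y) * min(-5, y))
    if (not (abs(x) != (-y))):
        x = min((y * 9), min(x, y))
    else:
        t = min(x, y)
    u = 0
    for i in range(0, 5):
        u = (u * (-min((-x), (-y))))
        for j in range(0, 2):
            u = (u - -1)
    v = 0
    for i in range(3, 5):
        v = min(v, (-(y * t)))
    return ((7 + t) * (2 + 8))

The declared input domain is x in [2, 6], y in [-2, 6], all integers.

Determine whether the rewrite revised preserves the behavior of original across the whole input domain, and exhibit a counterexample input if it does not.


Although boolean connective usage differs; and arithmetic usage differs; and comparison usage differs; and min/max/abs usage differs, 45/45 inputs agree.
verdict: equivalent


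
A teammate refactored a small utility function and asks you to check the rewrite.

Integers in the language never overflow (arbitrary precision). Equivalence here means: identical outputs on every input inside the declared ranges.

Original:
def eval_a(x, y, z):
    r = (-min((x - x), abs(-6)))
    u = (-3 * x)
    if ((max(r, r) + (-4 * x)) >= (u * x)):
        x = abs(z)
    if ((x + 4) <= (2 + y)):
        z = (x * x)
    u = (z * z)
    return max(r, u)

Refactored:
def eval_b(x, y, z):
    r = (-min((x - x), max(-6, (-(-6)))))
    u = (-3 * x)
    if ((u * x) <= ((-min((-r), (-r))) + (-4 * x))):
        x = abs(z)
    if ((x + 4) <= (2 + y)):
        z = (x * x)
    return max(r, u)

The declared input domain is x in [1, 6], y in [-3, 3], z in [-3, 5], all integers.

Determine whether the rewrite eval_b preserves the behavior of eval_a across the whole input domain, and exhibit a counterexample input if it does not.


Take x=1, y=-3, z=-3.
eval_a: r = 0; u = -3; ((max(r, r) + (-4 * x)) >= (u * x)) -> false; ((x + 4) <= (2 + y)) -> false; u = 9; return 9
eval_b: r = 0; u = -3; ((u * x) <= ((-min((-r), (-r))) + (-4 * x))) -> false; ((x + 4) <= (2 + y)) -> false; return 0
9 != 0, so the rewrite changes behavior.
verdict: not equivalent; witness: x=1, y=-3, z=-3


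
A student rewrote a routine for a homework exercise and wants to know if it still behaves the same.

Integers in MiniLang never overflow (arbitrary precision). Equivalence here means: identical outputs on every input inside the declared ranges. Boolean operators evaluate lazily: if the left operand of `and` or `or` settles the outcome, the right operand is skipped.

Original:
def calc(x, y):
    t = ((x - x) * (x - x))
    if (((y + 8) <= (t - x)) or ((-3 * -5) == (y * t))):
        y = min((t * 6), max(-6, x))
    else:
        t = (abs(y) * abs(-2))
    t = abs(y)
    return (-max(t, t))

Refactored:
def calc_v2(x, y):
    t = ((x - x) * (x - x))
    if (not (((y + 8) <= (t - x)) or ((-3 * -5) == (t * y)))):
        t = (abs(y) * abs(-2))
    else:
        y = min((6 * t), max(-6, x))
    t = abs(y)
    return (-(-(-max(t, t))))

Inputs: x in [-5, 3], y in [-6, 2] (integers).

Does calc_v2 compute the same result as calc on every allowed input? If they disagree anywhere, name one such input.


Behavior is preserved: although boolean connective usage differs, the outputs never diverge.
One worked example (x=-4, y=1) — calc: t := 0 | (((y + 8) <= (t - x)) or ((-3 * -5) == (y * t))): false | t := 2 | t := 1 | result -1; calc_v2: t := 0 | (not (((y + 8) <= (t - x)) or ((-3 * -5) == (t * y)))): true | t := 2 | t := 1 | result -1; agreement on -1.
Every one of the 81 inputs gives matching results.
verdict: equivalent


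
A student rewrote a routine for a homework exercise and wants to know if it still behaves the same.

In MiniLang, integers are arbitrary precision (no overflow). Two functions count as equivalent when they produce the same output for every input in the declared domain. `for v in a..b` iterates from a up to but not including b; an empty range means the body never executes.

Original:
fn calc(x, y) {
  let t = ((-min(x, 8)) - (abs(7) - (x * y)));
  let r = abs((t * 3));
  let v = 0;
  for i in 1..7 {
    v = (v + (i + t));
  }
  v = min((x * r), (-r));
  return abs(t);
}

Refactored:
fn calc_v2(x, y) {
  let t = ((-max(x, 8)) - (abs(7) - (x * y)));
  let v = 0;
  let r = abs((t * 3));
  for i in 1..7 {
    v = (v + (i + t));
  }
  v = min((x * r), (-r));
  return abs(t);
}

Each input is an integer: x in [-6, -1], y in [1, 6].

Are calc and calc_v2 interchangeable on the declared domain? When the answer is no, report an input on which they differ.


Evaluate both at x=-6, y=1.
calc: t := -7 | r := 21 | v := 0 | iter i=1: | v := -6 | iter i=2: | v := -11 | iter i=3: | v := -15 | iter i=4: | v := -18 | iter i=5: | v := -20 | iter i=6: | v := -21 | v := -126 | result 7
calc_v2: t := -21 | v := 0 | r := 63 | iter i=1: | v := -20 | iter i=2: | v := -39 | iter i=3: | v := -57 | iter i=4: | v := -74 | iter i=5: | v := -90 | iter i=6: | v := -105 | v := -378 | result 21
7 vs 21 — the two versions disagree here.
verdict: not equivalent; witness: x=-6, y=1


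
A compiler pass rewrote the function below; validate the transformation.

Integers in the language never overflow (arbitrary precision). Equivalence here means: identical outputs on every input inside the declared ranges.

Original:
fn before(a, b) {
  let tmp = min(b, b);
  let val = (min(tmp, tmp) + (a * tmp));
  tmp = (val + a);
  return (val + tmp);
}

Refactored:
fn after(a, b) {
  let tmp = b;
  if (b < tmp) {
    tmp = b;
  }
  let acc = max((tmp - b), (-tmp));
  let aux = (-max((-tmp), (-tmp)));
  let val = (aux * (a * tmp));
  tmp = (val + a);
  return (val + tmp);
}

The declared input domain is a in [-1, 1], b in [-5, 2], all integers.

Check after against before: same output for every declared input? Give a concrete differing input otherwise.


These are not equivalent — on a=-1, b=-5 the outputs split (-1 vs -51).
before: tmp := -5 | val := 0 | tmp := -1 | result -1
after: tmp := -5 | (b < tmp): false | acc := 5 | aux := -5 | val := -25 | tmp := -26 | result -51
verdict: not equivalent; witness: a=-1, b=-5


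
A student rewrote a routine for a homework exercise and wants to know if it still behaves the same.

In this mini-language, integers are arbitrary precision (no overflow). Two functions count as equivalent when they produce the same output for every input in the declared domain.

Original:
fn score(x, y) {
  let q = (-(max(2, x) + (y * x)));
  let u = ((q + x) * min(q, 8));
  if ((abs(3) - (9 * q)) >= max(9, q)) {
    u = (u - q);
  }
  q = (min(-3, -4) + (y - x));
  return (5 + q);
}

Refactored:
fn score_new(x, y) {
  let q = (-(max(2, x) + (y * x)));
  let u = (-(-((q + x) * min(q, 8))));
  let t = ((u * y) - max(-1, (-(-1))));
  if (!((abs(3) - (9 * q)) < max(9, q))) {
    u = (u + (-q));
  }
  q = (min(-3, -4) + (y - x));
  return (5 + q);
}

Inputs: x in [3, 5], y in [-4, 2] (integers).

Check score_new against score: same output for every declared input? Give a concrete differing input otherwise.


Reading the diff, among the changes: statement counts differ; boolean connective usage differs; min/max/abs usage differs; constant usage differs; arithmetic usage differs; local variable names differ; comparison usage differs.
One worked example (x=3, y=-4) — score: q=9, then u=96, then ((abs(3) - (9 * q)) >= max(9, q)) is false, then q=-11, then returns -6; score_new: q=9, then u=96, then t=-385, then (!((abs(3) - (9 * q)) < max(9, q))) is false, then q=-11, then returns -6; agreement on -6.
Every one of the 21 inputs gives matching results.
verdict: equivalent


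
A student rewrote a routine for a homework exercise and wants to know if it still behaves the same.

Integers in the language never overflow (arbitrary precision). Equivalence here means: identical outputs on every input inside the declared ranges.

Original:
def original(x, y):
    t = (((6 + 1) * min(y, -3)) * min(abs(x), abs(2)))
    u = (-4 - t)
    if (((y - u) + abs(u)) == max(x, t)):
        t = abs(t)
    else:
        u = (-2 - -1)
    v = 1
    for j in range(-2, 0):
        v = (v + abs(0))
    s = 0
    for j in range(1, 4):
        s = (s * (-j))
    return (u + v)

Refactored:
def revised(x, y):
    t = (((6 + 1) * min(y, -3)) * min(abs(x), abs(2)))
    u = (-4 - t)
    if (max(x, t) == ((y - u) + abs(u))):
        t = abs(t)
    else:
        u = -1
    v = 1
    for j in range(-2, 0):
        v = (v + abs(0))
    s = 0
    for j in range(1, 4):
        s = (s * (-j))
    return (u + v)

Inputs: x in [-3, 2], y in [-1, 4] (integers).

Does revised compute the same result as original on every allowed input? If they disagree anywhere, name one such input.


The two are interchangeable: arithmetic usage differs, and constant usage differs, and every declared input agrees.
As a probe, take x=-2, y=1: original runs t becomes -42; next u becomes 38; next (((y - u) + abs(u)) == max(x, t)) evaluates to false; next u becomes -1; next v becomes 1; next at j=-2:; next v becomes 1; next at j=-1:; next v becomes 1; next s becomes 0; next at j=1:; next s becomes 0; next at j=2:; next s becomes 0; next at j=3:; next s becomes 0; next final value 0; revised runs t becomes -42; next u becomes 38; next (max(x, t) == ((y - u) + abs(u))) evaluates to false; next u becomes -1; next v becomes 1; next at j=-2:; next v becomes 1; next at j=-1:; next v becomes 1; next s becomes 0; next at j=1:; next s becomes 0; next at j=2:; next s becomes 0; next at j=3:; next s becomes 0; next final value 0; both end at 0.
Across all 36 domain points the two functions coincide.
verdict: equivalent


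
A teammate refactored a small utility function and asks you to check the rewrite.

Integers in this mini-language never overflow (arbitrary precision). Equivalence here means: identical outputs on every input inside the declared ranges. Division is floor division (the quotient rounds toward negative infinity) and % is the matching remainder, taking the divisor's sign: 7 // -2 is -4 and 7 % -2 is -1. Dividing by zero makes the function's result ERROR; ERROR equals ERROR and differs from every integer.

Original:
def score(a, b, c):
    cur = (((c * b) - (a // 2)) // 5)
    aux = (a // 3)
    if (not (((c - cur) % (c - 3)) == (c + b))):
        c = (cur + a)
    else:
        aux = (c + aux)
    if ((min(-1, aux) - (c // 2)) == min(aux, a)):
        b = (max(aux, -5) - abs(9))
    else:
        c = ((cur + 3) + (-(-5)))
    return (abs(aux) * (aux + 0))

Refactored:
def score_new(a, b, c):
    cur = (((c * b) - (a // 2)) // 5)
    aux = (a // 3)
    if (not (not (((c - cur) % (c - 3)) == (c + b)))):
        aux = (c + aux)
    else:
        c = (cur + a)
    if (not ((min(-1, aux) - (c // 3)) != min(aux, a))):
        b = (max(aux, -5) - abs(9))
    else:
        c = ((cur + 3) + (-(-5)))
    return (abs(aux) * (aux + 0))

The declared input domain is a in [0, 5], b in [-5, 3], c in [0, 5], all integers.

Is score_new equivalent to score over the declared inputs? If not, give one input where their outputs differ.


The suspicious edit (`2` became `3`) never changes the result for any input inside the declared domain; all 324 inputs agree.
verdict: equivalent


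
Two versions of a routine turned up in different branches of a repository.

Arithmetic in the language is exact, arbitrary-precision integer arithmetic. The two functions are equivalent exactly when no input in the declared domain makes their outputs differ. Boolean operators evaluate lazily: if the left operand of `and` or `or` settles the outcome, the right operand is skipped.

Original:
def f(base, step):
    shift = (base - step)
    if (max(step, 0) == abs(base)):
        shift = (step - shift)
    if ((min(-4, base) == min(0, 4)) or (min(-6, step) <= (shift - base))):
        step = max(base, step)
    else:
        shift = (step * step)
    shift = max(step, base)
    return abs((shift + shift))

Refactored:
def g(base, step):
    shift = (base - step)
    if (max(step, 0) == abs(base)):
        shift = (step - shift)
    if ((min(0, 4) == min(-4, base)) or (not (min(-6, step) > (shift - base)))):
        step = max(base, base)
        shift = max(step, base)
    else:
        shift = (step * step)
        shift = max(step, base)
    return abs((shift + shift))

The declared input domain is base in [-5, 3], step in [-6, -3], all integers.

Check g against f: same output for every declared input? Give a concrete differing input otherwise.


Input base=-5, step=-4: 8 from f versus 10 from g.
verdict: not equivalent; witness: base=-5, step=-4


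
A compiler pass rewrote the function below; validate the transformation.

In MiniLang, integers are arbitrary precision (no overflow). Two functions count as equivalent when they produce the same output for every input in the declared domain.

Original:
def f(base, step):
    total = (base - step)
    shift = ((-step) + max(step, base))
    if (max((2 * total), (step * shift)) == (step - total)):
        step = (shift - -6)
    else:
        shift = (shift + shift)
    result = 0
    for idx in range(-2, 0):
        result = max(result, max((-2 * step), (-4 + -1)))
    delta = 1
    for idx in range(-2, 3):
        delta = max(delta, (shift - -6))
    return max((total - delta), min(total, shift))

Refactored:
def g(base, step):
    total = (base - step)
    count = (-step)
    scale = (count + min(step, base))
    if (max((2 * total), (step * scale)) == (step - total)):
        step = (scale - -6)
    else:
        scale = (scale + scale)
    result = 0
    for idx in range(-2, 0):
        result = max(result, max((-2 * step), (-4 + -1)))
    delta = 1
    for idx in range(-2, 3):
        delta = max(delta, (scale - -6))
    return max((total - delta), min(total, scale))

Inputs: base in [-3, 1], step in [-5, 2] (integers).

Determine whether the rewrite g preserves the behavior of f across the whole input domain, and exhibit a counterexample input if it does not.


On input base=-3, step=-5, f returns 2 while g returns 0.
verdict: not equivalent; witness: base=-3, step=-5


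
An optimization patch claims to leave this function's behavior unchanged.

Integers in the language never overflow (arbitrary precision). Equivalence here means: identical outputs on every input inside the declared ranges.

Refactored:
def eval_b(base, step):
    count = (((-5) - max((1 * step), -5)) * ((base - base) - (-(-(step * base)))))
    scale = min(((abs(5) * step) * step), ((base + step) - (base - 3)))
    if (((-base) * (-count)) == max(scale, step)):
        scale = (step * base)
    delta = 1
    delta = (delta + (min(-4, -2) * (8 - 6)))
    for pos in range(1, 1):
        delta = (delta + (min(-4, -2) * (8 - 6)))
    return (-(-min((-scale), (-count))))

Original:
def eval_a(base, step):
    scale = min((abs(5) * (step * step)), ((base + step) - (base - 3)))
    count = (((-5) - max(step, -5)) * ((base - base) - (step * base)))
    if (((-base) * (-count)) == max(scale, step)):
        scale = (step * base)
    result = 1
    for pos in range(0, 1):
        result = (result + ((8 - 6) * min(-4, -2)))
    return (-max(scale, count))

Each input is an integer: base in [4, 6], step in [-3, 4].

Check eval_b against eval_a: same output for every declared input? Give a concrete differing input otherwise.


Changes here: constant usage differs, local variable names differ, statement counts differ, min/max/abs usage differs, arithmetic usage differs, loop structure differs; the full 24-point sweep finds no disagreement.
verdict: equivalent


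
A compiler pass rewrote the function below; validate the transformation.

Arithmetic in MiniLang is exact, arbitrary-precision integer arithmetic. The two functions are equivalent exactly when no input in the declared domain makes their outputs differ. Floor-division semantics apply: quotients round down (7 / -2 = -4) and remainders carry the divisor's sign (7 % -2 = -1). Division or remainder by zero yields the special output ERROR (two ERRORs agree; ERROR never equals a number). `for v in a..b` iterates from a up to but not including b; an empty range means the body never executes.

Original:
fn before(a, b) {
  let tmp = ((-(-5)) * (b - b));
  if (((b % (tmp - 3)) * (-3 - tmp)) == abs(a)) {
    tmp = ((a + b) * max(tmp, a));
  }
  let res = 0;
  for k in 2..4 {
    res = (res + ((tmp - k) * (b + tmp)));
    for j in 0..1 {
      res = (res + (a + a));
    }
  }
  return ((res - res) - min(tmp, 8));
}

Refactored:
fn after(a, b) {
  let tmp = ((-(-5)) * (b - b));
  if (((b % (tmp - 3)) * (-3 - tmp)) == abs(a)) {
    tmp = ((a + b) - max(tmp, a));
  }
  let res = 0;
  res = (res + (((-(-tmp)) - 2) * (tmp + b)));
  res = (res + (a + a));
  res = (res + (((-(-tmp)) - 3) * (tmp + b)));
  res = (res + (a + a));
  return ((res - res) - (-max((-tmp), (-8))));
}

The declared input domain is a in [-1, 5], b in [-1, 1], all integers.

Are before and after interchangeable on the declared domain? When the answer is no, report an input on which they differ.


These are not equivalent — on a=3, b=-1 the outputs split (-6 vs 1).
before: tmp becomes 0; next (((b % (tmp - 3)) * (-3 - tmp)) == abs(a)) evaluates to true; next tmp becomes 6; next res becomes 0; next at k=2:; next res becomes 20; next at j=0:; next res becomes 26; next at k=3:; next res becomes 41; next at j=0:; next res becomes 47; next final value -6
after: tmp becomes 0; next (((b % (tmp - 3)) * (-3 - tmp)) == abs(a)) evaluates to true; next tmp becomes -1; next res becomes 0; next res becomes 6; next res becomes 12; next res becomes 20; next res becomes 26; next final value 1
verdict: not equivalent; witness: a=3, b=-1


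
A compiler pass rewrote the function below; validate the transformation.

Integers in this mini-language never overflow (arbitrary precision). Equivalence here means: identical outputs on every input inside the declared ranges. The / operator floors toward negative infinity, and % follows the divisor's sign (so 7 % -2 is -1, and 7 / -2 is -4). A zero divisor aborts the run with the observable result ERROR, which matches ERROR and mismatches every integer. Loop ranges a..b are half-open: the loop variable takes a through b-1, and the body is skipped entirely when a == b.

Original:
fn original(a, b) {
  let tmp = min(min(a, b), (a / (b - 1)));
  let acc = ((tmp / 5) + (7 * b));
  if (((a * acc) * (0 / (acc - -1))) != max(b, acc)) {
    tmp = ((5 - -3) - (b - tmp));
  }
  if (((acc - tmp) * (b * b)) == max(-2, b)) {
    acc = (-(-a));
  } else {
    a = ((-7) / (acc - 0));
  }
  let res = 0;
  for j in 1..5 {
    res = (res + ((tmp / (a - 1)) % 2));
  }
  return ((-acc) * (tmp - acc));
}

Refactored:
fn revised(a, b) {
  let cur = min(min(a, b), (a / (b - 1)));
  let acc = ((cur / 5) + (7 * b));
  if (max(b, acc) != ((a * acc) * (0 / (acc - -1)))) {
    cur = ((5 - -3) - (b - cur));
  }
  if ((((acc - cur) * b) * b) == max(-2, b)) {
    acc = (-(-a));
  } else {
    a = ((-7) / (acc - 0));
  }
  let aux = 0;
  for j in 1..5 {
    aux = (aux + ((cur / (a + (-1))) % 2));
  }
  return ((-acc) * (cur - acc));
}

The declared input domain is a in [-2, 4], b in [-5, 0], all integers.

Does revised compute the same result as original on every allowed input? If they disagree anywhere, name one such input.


Although local variable names differ; arithmetic usage differs, 42/42 inputs agree.
verdict: equivalent
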